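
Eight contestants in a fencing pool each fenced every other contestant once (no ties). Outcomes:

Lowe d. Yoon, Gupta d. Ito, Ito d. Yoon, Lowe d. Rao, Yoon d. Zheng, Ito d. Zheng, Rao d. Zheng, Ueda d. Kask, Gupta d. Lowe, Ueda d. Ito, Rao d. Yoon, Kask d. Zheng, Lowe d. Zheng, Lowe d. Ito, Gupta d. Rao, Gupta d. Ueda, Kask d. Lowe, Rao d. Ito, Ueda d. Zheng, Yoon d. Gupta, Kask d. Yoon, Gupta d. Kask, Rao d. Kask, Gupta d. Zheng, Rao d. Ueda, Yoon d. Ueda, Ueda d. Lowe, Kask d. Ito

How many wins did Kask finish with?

Kask's results: beat Lowe, Zheng, Ito, Yoon; lost to Gupta, Rao, Ueda.
That is 4 wins.

4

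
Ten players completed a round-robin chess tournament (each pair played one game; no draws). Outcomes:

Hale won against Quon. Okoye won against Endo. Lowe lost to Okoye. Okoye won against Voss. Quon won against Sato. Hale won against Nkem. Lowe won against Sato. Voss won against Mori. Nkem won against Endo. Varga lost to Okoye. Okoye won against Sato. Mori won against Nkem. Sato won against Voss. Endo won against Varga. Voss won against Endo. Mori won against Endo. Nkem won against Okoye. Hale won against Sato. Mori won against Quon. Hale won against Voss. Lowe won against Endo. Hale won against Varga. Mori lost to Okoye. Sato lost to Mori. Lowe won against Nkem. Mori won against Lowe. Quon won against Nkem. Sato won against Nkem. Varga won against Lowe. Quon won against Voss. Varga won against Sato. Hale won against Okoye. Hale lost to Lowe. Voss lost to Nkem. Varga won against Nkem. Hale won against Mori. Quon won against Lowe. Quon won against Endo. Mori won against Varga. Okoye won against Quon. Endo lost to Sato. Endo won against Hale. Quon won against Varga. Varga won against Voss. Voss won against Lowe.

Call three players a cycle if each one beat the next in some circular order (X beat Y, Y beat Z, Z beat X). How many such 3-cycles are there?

Win totals: Hale 7, Endo 2, Mori 6, Quon 6, Voss 3, Nkem 3, Sato 3, Lowe 4, Varga 4, Okoye 7.
A player with w wins dominates both others in C(w,2) triples; summing gives 21 + 1 + 15 + 15 + 3 + 3 + 3 + 6 + 6 + 21 = 94 transitive triples.
Total triples C(10,3) = 120, so cyclic triples = 120 − 94 = 26.

26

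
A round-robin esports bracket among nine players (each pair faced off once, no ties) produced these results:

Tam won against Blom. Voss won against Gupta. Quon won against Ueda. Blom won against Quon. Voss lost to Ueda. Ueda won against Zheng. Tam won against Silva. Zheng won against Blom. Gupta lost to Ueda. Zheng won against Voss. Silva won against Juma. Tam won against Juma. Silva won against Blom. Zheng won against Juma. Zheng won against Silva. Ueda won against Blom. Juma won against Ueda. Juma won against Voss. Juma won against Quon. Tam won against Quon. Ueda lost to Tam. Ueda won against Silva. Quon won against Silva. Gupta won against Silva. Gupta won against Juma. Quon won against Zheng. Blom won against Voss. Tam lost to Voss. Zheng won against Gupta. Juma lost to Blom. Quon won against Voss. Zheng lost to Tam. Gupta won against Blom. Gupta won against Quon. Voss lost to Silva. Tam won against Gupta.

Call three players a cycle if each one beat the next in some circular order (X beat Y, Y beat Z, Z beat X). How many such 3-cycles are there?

21

Win totals: Quon 4, Zheng 5, Voss 2, Ueda 5, Tam 7, Silva 3, Gupta 4, Juma 3, Blom 3.
A player with w wins dominates both others in C(w,2) triples; summing gives 6 + 10 + 1 + 10 + 21 + 3 + 6 + 3 + 3 = 63 transitive triples.
Total triples C(9,3) = 84, so cyclic triples = 84 − 63 = 21.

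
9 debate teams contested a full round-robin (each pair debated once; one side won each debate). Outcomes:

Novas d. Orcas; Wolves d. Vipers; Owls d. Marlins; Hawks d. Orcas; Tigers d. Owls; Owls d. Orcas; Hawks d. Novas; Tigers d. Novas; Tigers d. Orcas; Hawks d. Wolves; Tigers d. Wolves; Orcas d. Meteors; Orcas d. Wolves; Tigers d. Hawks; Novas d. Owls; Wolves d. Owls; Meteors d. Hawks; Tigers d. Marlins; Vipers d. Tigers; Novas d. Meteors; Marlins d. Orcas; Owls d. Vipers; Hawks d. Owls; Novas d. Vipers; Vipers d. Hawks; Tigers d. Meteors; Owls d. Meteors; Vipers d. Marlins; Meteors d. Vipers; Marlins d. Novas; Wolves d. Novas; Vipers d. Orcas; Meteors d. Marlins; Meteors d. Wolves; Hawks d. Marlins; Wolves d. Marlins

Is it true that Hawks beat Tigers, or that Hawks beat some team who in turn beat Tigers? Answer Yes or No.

Hawks did not beat Tigers directly.
Hawks beat Owls, Wolves, Novas, Marlins, Orcas, but each of them lost to Tigers. No two-step path.

No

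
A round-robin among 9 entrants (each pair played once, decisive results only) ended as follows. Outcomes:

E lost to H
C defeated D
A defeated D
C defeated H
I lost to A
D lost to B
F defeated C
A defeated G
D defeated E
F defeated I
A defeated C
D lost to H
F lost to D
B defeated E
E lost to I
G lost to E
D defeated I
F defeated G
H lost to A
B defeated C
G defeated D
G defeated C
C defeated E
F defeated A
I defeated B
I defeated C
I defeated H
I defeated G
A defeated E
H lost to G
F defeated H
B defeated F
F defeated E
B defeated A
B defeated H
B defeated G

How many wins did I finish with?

5

I's results: beat B, C, E, G, H; lost to A, D, F.
That is 5 wins.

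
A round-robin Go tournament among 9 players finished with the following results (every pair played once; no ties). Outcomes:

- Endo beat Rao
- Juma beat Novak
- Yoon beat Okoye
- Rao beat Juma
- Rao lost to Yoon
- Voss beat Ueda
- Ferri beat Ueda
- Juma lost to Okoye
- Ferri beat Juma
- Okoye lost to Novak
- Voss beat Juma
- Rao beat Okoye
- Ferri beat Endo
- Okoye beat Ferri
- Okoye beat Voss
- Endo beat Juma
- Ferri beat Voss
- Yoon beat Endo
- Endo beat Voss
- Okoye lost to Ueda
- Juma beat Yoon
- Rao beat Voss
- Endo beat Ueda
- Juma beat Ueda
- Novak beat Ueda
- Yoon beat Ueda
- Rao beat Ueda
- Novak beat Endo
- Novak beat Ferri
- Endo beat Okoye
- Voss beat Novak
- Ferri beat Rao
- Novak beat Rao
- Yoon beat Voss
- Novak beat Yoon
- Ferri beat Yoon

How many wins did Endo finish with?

5

Endo's results: beat Ueda, Voss, Juma, Okoye, Rao; lost to Novak, Yoon, Ferri.
That is 5 wins.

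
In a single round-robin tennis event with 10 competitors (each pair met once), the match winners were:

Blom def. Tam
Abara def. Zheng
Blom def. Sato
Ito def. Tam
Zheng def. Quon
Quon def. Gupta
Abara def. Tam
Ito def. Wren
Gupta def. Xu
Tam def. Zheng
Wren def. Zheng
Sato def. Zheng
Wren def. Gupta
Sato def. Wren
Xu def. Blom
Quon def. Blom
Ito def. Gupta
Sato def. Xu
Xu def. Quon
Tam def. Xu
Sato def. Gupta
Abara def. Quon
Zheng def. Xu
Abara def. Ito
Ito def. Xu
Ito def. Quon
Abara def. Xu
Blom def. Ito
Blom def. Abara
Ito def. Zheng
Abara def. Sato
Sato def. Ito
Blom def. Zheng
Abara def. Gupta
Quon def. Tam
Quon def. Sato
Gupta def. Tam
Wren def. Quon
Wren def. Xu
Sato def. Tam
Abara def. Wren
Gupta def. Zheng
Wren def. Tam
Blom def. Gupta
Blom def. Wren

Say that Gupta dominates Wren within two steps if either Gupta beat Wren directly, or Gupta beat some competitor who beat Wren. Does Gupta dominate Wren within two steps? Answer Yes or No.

Gupta did not beat Wren directly.
Gupta beat Tam, Zheng, Xu, but each of them lost to Wren. No two-step path.

No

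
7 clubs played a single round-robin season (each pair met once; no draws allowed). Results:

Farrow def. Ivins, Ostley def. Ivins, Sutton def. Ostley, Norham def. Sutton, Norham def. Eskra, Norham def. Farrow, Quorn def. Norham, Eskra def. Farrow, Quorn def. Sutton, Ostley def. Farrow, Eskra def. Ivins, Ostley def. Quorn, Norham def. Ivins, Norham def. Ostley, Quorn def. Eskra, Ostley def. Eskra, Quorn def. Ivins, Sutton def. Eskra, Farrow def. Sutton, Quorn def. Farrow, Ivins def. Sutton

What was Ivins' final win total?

Ivins' results: beat Sutton; lost to Farrow, Quorn, Eskra, Ostley, Norham.
That is 1 win.

1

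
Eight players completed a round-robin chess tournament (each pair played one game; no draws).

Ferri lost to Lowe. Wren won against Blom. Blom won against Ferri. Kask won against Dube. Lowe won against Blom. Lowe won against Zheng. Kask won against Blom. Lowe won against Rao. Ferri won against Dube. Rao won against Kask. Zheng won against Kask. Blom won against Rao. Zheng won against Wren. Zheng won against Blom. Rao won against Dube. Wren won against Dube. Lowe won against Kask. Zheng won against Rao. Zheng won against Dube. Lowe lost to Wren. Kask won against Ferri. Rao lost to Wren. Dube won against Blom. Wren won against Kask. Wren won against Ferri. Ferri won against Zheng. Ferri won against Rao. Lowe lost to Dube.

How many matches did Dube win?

2

Dube's results: beat Blom, Lowe; lost to Kask, Wren, Zheng, Ferri, Rao.
That is 2 wins.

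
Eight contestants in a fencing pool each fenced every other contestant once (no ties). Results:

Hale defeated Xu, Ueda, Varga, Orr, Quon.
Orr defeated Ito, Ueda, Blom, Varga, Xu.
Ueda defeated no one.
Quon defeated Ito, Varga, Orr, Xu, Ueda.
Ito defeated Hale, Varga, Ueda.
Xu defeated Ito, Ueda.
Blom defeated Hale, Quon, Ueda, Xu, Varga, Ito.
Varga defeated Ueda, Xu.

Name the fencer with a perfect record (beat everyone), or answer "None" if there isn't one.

None

Highest win total is Blom with 6 (out of 7 possible).
Blom lost to Orr, so no fencer went undefeated.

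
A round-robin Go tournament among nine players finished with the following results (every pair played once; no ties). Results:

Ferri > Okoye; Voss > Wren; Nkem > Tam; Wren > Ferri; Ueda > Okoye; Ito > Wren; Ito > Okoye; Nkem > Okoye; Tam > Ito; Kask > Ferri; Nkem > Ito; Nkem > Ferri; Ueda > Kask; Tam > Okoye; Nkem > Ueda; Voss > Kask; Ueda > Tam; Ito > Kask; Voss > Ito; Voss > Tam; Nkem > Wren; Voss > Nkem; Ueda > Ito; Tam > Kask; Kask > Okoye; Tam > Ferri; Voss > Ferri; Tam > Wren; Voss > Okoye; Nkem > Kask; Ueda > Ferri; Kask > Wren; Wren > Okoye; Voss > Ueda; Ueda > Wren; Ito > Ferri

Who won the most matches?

Win totals: Voss 8, Kask 3, Okoye 0, Ueda 6, Wren 2, Ito 4, Nkem 7, Tam 5, Ferri 1.
Voss leads with 8 wins (next highest: 7).

Voss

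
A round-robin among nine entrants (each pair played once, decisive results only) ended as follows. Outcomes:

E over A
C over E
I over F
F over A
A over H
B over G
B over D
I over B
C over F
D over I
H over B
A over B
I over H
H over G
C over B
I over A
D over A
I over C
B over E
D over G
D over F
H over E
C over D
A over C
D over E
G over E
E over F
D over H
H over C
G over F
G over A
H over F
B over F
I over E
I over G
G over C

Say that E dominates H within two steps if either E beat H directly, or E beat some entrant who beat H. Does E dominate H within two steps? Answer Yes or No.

E did not beat H directly.
E beat A, F. Of those, A beat H.

Yes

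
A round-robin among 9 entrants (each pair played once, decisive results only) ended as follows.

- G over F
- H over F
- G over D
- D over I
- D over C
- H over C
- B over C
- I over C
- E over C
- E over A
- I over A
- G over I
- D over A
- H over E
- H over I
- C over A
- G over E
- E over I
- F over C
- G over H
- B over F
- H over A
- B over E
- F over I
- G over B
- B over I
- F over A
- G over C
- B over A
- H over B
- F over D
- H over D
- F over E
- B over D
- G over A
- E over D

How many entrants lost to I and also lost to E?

2

I beat: A, C.
E beat: A, C, D, I.
Both beat: A, C — 2.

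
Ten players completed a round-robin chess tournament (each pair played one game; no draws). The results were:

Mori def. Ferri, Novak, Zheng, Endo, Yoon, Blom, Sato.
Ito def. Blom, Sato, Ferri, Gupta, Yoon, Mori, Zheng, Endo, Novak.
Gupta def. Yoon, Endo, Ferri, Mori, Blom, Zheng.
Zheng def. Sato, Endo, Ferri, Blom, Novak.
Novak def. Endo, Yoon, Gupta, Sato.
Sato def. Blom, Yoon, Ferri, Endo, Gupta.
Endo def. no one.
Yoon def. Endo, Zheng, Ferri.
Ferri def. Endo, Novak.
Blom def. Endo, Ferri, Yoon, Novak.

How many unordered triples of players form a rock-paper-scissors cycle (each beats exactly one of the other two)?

12

Win totals: Novak 4, Gupta 6, Yoon 3, Mori 7, Blom 4, Sato 5, Ferri 2, Ito 9, Endo 0, Zheng 5.
A player with w wins dominates both others in C(w,2) triples; summing gives 6 + 15 + 3 + 21 + 6 + 10 + 1 + 36 + 0 + 10 = 108 transitive triples.
Total triples C(10,3) = 120, so cyclic triples = 120 − 108 = 12.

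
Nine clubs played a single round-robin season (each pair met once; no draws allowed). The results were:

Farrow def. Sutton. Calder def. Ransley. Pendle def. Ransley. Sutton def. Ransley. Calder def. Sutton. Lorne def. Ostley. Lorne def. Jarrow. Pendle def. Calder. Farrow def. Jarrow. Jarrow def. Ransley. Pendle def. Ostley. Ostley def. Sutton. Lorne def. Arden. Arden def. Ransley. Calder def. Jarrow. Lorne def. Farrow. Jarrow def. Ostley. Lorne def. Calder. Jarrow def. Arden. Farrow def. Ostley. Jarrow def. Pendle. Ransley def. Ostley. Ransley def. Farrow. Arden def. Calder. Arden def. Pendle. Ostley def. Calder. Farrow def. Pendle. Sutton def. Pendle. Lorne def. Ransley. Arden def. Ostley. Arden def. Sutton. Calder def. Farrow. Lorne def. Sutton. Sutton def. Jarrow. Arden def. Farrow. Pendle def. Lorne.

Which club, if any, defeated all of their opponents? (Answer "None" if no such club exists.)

Highest win total is Lorne with 7 (out of 8 possible).
Lorne lost to Pendle, so no club went undefeated.

None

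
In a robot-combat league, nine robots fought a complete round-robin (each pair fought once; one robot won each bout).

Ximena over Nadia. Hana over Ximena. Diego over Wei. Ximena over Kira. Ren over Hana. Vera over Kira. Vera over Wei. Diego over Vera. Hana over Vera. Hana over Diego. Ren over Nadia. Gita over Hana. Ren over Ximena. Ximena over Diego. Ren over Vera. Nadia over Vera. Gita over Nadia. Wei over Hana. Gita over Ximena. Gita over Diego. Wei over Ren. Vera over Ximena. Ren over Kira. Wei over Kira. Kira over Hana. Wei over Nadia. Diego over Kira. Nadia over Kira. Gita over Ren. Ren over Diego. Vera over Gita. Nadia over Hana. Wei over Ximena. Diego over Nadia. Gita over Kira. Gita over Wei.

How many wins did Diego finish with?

4

Diego's results: beat Vera, Nadia, Wei, Kira; lost to Hana, Gita, Ximena, Ren.
That is 4 wins.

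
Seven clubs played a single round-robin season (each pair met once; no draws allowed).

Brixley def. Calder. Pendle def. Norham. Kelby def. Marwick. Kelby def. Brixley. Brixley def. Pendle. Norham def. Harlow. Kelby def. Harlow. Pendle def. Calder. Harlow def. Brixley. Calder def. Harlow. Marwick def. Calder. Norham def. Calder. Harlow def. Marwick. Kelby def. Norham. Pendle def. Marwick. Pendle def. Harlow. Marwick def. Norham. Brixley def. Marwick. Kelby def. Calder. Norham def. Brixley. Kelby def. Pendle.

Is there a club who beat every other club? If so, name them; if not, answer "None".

Kelby has 6 wins out of 6 opponents — a perfect record.

Kelby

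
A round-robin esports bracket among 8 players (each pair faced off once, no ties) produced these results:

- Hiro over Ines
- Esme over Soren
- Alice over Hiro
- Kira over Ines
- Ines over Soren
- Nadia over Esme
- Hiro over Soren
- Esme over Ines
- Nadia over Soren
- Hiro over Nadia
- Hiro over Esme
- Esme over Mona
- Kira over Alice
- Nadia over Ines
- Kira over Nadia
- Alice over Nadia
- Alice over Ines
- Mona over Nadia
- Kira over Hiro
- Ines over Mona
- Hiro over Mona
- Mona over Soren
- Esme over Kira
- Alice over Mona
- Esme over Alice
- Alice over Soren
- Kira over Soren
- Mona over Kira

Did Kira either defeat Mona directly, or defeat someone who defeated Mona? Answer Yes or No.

Yes

Kira did not beat Mona directly.
Kira beat Alice, Soren, Ines, Hiro, Nadia. Of those, Alice beat Mona.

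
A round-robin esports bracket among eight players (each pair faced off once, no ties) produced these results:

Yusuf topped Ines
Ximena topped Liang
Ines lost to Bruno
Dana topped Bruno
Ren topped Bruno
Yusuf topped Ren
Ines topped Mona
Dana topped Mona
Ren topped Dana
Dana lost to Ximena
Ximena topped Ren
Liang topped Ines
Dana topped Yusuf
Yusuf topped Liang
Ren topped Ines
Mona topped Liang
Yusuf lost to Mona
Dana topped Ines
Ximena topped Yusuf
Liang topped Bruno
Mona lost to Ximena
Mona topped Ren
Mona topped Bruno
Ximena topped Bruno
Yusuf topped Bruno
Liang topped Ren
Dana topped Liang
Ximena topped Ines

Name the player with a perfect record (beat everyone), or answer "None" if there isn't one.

Ximena has 7 wins out of 7 opponents — a perfect record.

Ximena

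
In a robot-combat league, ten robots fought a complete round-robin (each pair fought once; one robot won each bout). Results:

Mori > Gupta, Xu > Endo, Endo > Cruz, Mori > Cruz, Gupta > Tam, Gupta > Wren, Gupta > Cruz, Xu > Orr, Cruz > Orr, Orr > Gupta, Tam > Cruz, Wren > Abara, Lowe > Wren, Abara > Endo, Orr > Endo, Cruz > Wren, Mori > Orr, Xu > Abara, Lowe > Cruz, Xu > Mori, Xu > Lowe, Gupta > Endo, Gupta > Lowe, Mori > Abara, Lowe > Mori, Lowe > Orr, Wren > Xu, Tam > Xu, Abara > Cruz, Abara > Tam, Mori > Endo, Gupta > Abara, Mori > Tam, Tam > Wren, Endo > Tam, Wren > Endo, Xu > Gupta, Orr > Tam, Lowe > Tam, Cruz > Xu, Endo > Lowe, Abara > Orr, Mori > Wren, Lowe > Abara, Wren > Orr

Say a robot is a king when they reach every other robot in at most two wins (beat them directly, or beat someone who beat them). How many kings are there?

7

Wren reaches everyone (king).
Mori reaches everyone (king).
Lowe reaches everyone (king).
Xu reaches everyone (king).
Gupta reaches everyone (king).
Tam reaches everyone (king).
Cruz reaches everyone (king).
Abara cannot reach Mori in two steps.
Orr cannot reach Mori in two steps.
Endo cannot reach Gupta in two steps.
Kings: Wren, Mori, Lowe, Xu, Gupta, Tam, Cruz — 7.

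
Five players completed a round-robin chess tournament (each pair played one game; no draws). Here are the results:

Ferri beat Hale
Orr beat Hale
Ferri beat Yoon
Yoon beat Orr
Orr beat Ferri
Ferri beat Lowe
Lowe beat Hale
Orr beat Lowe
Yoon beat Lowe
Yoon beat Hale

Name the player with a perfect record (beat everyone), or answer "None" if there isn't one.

Highest win total is Yoon with 3 (out of 4 possible).
Yoon lost to Ferri, so no player went undefeated.

None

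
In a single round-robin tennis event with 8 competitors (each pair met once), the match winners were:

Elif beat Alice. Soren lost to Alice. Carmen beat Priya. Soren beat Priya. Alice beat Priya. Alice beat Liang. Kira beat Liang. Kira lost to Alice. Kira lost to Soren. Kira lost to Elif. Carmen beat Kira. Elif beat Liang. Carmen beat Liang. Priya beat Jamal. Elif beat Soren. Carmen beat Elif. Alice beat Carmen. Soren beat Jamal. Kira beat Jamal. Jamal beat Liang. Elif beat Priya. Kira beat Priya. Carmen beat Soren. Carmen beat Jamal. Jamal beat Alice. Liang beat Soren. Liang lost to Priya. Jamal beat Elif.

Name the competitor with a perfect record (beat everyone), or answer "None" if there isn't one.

None

Highest win total is Carmen with 6 (out of 7 possible).
Carmen lost to Alice, so no competitor went undefeated.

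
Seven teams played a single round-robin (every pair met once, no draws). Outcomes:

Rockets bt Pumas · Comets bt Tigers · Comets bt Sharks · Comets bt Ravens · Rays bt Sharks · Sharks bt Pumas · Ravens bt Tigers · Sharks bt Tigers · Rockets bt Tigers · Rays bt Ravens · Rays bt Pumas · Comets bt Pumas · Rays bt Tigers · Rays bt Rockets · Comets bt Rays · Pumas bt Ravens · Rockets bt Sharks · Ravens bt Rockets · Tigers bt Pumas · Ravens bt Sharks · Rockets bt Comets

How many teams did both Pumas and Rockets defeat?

Pumas beat: Ravens.
Rockets beat: Sharks, Pumas, Tigers, Comets.
No one was beaten by both.

0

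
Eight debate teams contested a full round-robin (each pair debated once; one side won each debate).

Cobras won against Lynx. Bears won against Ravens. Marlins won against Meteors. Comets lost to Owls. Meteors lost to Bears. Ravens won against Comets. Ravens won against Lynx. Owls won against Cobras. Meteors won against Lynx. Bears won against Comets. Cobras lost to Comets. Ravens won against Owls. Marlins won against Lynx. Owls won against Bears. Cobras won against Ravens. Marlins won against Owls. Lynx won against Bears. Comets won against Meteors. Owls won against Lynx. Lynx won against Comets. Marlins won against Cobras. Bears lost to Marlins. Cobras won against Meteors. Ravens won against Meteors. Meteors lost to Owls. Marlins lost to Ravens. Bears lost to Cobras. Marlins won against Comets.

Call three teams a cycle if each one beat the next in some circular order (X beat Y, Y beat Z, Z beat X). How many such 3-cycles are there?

10

Win totals: Ravens 5, Owls 5, Meteors 1, Comets 2, Bears 3, Marlins 6, Lynx 2, Cobras 4.
A team with w wins dominates both others in C(w,2) triples; summing gives 10 + 10 + 0 + 1 + 3 + 15 + 1 + 6 = 46 transitive triples.
Total triples C(8,3) = 56, so cyclic triples = 56 − 46 = 10.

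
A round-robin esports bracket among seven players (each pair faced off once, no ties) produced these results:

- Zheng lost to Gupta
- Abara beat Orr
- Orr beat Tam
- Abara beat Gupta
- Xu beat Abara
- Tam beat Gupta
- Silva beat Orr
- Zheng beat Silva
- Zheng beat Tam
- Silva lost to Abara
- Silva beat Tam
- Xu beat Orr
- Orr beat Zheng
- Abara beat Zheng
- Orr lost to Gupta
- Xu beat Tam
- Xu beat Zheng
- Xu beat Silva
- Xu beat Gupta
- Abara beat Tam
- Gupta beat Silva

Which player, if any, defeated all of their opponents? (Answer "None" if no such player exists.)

Xu

Xu has 6 wins out of 6 opponents — a perfect record.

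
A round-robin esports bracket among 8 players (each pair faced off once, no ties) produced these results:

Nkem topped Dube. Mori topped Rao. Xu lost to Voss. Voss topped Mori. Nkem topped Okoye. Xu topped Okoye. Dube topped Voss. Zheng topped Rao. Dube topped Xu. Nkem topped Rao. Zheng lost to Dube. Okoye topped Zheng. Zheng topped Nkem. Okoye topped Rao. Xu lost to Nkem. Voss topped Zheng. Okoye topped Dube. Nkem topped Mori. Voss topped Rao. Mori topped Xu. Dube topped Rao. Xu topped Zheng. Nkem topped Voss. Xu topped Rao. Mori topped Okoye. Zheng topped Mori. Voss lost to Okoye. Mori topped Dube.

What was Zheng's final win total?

3

Zheng's results: beat Mori, Nkem, Rao; lost to Xu, Voss, Dube, Okoye.
That is 3 wins.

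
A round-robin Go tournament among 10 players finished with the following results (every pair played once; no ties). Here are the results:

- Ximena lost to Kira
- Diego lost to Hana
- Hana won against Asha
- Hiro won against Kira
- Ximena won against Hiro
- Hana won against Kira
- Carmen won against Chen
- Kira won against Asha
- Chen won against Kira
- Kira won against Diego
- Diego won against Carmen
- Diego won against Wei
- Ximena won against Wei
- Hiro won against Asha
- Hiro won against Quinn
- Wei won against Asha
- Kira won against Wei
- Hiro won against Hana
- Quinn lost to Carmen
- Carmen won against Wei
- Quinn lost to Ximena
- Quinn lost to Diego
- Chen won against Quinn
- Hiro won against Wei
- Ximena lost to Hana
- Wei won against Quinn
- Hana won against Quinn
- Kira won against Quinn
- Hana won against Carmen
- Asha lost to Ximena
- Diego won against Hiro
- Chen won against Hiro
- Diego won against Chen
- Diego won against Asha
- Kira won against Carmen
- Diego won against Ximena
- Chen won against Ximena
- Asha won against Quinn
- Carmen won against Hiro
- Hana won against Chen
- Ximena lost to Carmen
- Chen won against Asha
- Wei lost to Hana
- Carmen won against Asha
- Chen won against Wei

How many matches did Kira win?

6

Kira's results: beat Asha, Carmen, Diego, Wei, Ximena, Quinn; lost to Chen, Hiro, Hana.
That is 6 wins.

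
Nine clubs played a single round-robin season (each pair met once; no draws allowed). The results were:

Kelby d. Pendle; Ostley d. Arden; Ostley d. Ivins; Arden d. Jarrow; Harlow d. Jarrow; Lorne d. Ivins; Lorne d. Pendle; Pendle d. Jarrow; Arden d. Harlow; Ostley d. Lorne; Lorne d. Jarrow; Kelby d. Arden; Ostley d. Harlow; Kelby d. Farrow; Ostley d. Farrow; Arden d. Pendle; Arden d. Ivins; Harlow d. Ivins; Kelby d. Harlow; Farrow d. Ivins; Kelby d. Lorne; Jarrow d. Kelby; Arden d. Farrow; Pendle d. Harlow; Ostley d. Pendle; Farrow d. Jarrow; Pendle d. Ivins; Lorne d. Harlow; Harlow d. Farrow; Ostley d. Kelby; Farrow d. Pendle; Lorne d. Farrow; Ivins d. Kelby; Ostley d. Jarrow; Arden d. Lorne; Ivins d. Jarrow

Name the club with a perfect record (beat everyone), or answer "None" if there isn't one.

Ostley has 8 wins out of 8 opponents — a perfect record.

Ostley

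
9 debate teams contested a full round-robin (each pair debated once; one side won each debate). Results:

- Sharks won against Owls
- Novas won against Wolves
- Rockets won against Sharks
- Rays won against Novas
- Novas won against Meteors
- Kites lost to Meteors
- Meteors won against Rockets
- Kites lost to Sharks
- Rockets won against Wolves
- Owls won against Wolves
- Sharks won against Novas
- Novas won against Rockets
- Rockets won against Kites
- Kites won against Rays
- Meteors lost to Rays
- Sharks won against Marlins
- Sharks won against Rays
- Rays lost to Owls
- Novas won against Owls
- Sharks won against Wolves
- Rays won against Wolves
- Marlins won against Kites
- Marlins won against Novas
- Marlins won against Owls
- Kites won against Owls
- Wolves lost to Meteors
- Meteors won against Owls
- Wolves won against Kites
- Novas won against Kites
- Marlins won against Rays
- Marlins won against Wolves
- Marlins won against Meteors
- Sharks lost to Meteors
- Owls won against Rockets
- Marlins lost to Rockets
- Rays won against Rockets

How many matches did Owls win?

3

Owls' results: beat Rays, Wolves, Rockets; lost to Kites, Novas, Sharks, Marlins, Meteors.
That is 3 wins.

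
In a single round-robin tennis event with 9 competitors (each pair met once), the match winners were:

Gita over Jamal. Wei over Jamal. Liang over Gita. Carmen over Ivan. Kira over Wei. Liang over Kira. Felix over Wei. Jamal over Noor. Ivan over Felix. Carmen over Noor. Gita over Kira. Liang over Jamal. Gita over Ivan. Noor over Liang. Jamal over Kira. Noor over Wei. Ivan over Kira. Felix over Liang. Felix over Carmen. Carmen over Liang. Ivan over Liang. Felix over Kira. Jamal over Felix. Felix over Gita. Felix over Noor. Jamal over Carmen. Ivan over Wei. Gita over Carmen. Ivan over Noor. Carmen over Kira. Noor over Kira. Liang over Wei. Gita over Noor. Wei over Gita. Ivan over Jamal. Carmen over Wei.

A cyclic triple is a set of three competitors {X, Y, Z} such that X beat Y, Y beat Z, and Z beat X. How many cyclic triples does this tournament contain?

18

Win totals: Kira 1, Ivan 6, Wei 2, Gita 5, Liang 4, Jamal 4, Noor 3, Carmen 5, Felix 6.
A competitor with w wins dominates both others in C(w,2) triples; summing gives 0 + 15 + 1 + 10 + 6 + 6 + 3 + 10 + 15 = 66 transitive triples.
Total triples C(9,3) = 84, so cyclic triples = 84 − 66 = 18.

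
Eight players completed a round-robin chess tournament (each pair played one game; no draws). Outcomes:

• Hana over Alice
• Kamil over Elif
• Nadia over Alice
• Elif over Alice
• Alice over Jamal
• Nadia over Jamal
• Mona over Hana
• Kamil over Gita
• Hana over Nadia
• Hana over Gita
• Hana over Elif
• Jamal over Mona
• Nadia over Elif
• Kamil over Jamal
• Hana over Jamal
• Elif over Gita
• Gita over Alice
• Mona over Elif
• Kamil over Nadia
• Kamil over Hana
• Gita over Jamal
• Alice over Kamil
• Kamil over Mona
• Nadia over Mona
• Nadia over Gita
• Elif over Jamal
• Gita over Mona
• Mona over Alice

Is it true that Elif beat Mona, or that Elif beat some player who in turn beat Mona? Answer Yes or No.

Yes

Elif did not beat Mona directly.
Elif beat Alice, Jamal, Gita. Of those, Jamal beat Mona.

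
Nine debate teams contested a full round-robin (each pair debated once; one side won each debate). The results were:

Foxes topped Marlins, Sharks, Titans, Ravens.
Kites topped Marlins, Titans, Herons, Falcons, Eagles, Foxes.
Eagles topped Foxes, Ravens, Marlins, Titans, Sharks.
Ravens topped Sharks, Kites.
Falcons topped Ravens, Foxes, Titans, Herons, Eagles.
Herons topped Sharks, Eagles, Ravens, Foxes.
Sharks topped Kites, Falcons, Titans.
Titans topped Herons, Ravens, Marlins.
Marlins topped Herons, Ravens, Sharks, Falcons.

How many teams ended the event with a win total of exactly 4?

3

Win totals: Herons 4, Sharks 3, Falcons 5, Kites 6, Ravens 2, Marlins 4, Titans 3, Foxes 4, Eagles 5.
Exactly 4: Herons, Marlins, Foxes — 3 teams.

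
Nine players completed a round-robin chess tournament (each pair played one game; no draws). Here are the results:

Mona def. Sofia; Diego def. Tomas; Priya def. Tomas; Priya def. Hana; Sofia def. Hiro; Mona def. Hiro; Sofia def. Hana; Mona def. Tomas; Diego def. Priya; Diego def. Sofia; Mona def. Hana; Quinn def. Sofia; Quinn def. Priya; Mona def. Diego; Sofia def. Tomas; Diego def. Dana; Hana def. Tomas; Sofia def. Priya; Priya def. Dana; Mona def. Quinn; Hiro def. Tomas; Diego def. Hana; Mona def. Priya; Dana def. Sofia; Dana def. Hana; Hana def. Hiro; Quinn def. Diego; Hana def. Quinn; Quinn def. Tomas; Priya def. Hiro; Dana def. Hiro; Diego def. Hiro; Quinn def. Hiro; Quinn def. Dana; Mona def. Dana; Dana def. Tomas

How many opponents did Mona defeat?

8

Mona's results: beat Diego, Dana, Hiro, Priya, Tomas, Quinn, Hana, Sofia; lost to no one.
That is 8 wins.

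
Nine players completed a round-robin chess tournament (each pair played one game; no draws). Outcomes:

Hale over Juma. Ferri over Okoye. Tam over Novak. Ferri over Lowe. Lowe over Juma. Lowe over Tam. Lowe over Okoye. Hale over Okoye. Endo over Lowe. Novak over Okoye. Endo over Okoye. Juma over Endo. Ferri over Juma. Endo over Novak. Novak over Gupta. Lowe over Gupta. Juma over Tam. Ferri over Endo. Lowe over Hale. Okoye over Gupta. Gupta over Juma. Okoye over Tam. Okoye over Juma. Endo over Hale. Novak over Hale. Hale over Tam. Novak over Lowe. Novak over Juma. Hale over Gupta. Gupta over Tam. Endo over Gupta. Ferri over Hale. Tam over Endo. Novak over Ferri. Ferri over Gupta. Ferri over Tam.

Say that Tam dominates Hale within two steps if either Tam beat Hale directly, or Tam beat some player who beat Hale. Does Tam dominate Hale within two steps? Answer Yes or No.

Yes

Tam did not beat Hale directly.
Tam beat Endo, Novak. Of those, Endo beat Hale.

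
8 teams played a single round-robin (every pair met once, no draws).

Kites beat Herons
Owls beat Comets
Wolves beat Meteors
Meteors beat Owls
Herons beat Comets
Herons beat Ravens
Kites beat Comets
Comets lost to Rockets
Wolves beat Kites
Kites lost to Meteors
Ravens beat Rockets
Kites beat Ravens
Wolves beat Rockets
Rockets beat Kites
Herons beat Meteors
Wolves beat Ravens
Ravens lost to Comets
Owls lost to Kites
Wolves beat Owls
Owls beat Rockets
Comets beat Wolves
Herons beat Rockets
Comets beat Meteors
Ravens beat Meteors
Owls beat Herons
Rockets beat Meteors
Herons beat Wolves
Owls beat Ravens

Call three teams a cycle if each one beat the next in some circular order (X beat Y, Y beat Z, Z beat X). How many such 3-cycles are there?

Win totals: Meteors 2, Ravens 2, Wolves 5, Comets 3, Kites 4, Rockets 3, Owls 4, Herons 5.
A team with w wins dominates both others in C(w,2) triples; summing gives 1 + 1 + 10 + 3 + 6 + 3 + 6 + 10 = 40 transitive triples.
Total triples C(8,3) = 56, so cyclic triples = 56 − 40 = 16.

16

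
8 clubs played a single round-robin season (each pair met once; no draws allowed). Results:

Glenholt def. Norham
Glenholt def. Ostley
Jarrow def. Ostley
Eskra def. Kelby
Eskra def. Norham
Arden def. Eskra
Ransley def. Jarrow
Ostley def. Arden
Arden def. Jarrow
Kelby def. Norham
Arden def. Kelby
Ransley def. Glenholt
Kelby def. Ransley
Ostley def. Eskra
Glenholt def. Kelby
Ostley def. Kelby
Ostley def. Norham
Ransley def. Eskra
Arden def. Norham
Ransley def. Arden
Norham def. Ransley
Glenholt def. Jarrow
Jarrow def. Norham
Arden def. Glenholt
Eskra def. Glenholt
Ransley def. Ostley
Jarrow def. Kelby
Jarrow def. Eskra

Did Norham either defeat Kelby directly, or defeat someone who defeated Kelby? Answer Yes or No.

No

Norham did not beat Kelby directly.
Norham beat Ransley, but each of them lost to Kelby. No two-step path.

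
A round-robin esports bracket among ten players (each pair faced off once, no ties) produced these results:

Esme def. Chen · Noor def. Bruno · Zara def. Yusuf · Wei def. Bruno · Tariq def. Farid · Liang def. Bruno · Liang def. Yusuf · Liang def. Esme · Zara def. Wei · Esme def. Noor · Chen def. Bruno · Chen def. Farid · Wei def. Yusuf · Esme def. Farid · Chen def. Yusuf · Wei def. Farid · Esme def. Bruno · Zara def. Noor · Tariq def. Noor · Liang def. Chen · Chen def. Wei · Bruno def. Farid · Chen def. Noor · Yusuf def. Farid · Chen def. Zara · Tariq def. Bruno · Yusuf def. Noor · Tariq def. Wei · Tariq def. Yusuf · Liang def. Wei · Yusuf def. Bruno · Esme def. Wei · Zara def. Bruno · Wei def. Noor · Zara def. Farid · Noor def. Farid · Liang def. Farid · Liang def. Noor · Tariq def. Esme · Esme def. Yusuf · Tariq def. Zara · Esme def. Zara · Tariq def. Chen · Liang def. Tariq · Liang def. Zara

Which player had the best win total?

Win totals: Noor 2, Tariq 8, Liang 9, Wei 4, Esme 7, Chen 6, Yusuf 3, Farid 0, Bruno 1, Zara 5.
Liang leads with 9 wins (next highest: 8).

Liang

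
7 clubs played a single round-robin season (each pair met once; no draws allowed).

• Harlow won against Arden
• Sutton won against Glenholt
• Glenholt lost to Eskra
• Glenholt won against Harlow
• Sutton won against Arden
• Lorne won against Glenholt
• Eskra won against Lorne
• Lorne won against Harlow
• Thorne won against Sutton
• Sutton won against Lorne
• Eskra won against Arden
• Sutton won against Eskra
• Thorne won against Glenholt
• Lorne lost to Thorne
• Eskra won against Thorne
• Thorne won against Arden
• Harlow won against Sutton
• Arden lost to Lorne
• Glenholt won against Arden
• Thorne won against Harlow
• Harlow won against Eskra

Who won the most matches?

Thorne

Win totals: Arden 0, Lorne 3, Eskra 4, Harlow 3, Thorne 5, Glenholt 2, Sutton 4.
Thorne leads with 5 wins (next highest: 4).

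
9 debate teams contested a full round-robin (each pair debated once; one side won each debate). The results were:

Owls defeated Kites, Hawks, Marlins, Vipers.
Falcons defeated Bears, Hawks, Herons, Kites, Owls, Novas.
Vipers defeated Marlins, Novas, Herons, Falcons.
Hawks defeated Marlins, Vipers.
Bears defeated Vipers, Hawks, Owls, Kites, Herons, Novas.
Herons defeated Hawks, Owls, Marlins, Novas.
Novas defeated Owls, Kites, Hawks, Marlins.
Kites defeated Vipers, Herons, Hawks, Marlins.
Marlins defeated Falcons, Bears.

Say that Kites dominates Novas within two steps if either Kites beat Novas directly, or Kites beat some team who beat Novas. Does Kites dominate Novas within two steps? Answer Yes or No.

Yes

Kites did not beat Novas directly.
Kites beat Vipers, Hawks, Marlins, Herons. Of those, Vipers beat Novas.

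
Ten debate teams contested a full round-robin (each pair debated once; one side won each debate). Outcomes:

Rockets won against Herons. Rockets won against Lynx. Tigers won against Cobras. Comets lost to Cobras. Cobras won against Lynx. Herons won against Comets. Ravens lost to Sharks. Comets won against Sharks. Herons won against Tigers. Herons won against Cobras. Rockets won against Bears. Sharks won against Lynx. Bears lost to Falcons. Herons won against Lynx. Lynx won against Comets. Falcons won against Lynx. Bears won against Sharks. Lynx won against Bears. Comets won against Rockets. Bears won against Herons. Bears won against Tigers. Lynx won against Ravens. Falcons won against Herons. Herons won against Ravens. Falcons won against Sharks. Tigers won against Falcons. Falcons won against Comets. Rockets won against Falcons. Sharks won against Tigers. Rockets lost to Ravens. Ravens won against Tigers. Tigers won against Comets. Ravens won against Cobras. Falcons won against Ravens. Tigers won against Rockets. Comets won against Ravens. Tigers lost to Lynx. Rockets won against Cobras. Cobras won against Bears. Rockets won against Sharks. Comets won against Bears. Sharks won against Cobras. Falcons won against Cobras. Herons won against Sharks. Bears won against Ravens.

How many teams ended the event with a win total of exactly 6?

Win totals: Tigers 4, Ravens 3, Herons 6, Rockets 6, Comets 4, Cobras 3, Sharks 4, Falcons 7, Lynx 4, Bears 4.
Exactly 6: Herons, Rockets — 2 teams.

2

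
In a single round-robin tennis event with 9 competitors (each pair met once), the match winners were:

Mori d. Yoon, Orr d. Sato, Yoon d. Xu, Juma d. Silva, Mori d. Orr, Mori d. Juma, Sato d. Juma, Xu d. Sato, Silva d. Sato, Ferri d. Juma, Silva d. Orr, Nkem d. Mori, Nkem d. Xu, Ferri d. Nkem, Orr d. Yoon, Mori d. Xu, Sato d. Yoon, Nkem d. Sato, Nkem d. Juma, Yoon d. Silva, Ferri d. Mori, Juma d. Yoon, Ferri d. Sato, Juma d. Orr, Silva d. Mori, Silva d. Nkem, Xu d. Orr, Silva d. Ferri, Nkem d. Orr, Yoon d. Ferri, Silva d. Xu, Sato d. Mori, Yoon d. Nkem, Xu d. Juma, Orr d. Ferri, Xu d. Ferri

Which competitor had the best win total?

Silva

Win totals: Juma 3, Ferri 4, Yoon 4, Xu 4, Nkem 5, Silva 6, Mori 4, Orr 3, Sato 3.
Silva leads with 6 wins (next highest: 5).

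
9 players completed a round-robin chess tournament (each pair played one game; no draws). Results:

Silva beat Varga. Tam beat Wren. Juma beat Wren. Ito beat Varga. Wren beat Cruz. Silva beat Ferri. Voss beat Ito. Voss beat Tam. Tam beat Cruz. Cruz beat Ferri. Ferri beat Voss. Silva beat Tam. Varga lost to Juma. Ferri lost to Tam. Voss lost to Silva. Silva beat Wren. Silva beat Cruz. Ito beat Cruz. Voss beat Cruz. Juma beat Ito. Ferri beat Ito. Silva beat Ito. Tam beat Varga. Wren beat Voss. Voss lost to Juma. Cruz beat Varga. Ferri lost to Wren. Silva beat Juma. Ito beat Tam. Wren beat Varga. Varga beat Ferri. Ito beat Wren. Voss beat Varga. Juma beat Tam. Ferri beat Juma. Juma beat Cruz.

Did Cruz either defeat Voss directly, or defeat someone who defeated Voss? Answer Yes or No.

Cruz did not beat Voss directly.
Cruz beat Varga, Ferri. Of those, Ferri beat Voss.

Yes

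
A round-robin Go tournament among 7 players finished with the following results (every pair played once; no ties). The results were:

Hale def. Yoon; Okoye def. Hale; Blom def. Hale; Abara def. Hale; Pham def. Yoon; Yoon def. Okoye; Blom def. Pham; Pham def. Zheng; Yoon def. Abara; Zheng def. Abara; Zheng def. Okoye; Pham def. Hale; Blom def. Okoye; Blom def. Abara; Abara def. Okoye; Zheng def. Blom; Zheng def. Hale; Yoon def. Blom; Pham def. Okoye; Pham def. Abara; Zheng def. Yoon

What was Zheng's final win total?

5

Zheng's results: beat Yoon, Blom, Okoye, Hale, Abara; lost to Pham.
That is 5 wins.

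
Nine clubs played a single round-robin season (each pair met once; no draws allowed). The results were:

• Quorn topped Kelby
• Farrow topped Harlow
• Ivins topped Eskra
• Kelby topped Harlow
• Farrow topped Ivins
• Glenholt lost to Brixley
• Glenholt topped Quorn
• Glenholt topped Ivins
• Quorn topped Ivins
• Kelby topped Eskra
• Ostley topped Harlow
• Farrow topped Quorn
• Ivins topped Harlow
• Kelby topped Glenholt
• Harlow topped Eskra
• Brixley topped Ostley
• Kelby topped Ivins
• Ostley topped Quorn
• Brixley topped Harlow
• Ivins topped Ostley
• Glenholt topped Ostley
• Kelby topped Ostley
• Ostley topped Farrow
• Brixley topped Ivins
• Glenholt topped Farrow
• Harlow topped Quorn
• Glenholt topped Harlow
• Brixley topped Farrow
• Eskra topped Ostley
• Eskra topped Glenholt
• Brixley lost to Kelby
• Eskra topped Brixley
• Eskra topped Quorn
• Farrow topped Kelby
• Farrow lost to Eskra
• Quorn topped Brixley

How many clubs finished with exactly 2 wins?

1

Win totals: Harlow 2, Glenholt 5, Kelby 6, Ostley 3, Brixley 5, Ivins 3, Farrow 4, Eskra 5, Quorn 3.
Exactly 2: Harlow — 1 club.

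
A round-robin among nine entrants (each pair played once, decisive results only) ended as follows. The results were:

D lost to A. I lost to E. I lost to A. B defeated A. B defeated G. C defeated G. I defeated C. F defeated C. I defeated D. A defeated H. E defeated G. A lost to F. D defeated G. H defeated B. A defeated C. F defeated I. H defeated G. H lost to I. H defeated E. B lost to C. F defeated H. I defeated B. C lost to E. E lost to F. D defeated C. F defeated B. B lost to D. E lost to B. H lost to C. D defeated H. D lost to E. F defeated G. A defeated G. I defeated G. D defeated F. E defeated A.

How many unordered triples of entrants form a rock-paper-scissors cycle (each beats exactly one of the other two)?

14

Win totals: A 5, B 3, C 3, D 5, E 5, F 7, G 0, H 3, I 5.
An entrant with w wins dominates both others in C(w,2) triples; summing gives 10 + 3 + 3 + 10 + 10 + 21 + 0 + 3 + 10 = 70 transitive triples.
Total triples C(9,3) = 84, so cyclic triples = 84 − 70 = 14.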